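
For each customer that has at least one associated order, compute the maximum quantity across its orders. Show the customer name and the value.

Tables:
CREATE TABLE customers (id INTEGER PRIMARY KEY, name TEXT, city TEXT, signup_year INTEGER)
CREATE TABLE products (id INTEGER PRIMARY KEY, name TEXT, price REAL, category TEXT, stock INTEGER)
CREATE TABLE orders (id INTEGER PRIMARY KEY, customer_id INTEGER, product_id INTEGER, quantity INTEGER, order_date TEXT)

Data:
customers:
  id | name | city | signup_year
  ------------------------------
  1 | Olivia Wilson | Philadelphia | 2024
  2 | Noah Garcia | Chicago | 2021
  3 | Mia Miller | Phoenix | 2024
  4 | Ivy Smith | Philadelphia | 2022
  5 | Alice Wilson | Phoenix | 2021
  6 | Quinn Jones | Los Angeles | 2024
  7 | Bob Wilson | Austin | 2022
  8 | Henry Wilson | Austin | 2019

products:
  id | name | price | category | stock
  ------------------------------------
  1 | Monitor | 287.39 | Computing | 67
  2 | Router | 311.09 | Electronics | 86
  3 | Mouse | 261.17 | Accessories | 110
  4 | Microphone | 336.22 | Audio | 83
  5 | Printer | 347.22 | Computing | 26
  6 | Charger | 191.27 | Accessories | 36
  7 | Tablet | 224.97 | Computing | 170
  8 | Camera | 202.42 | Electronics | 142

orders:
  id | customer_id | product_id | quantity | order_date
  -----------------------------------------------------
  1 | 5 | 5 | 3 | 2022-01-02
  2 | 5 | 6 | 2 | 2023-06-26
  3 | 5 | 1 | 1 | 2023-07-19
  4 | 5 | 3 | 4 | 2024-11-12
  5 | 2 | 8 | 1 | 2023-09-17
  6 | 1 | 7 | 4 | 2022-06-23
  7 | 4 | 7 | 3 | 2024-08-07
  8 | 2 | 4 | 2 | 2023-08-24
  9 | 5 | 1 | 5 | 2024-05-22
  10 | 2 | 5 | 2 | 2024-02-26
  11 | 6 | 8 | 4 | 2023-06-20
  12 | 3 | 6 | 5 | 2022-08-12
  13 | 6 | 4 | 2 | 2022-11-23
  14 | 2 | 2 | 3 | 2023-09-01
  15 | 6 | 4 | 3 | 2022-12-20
SELECT p.name, MAX(c.quantity) AS max_quantity FROM orders c JOIN customers p ON c.customer_id = p.id GROUP BY p.id, p.name

Execution result:
name | max_quantity
Olivia Wilson | 4
Noah Garcia | 3
Mia Miller | 5
Ivy Smith | 3
Alice Wilson | 5
Quinn Jones | 4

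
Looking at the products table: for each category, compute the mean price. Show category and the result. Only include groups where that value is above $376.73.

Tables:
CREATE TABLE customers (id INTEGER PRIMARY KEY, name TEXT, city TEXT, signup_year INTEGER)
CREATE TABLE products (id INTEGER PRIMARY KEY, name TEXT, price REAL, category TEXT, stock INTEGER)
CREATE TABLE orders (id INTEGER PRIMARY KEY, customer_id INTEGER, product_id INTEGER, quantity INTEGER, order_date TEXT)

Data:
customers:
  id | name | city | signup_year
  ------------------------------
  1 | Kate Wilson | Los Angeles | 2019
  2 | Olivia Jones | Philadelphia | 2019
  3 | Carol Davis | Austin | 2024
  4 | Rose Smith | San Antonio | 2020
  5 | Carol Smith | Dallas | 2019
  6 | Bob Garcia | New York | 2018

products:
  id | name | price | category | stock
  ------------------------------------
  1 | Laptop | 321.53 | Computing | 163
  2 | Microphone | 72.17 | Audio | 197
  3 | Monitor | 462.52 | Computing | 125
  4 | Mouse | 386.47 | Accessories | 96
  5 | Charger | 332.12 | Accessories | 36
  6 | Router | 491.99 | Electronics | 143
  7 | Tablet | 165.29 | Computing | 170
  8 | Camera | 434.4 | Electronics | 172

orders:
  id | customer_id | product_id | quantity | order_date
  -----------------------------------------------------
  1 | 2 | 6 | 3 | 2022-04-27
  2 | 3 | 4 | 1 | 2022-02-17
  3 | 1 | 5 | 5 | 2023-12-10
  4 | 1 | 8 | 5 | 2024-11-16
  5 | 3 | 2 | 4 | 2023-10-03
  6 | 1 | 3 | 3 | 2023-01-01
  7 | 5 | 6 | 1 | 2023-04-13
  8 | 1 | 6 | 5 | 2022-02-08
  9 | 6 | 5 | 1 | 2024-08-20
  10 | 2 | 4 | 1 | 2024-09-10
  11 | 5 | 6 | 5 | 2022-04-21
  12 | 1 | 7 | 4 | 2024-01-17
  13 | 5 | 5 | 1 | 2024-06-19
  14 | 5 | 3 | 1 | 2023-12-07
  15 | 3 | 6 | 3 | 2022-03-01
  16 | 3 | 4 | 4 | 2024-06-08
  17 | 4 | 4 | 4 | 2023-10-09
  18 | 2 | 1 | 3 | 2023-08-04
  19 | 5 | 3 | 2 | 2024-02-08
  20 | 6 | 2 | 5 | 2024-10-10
SELECT category, AVG(price) AS avg_price FROM products GROUP BY category HAVING AVG(price) > 376.73

Execution result:
category | avg_price
Electronics | 463.20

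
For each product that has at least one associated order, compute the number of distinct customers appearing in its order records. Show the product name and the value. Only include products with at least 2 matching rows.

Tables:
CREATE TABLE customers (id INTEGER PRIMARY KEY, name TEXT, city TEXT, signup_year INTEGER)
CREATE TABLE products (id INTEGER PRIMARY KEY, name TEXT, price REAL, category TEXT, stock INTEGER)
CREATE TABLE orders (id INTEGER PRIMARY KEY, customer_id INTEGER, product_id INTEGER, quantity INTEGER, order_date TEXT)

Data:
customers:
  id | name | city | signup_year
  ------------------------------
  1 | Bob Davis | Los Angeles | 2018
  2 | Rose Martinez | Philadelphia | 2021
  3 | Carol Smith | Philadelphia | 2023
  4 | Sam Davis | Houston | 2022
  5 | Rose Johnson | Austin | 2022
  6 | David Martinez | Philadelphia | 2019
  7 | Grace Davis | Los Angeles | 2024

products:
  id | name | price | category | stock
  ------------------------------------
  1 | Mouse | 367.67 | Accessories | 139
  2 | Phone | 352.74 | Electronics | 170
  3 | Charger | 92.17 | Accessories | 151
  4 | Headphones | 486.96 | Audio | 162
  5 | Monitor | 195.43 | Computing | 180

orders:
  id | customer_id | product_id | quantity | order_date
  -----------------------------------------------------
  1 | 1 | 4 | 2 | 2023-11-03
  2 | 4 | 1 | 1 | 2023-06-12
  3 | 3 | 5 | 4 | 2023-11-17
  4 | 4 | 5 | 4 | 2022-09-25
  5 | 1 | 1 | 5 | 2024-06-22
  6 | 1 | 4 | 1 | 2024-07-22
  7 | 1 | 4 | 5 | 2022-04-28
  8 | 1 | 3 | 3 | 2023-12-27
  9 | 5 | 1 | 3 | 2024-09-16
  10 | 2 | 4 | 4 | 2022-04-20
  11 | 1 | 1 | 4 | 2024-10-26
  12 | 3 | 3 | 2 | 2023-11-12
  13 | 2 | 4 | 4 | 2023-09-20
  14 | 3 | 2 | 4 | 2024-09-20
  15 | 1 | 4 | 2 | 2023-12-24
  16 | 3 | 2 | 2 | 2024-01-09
SELECT p.name, COUNT(DISTINCT c.customer_id) AS distinct_customer_count FROM orders c JOIN products p ON c.product_id = p.id GROUP BY p.id, p.name HAVING COUNT(*) >= 2

Execution result:
name | distinct_customer_count
Mouse | 3
Phone | 1
Charger | 2
Headphones | 2
Monitor | 2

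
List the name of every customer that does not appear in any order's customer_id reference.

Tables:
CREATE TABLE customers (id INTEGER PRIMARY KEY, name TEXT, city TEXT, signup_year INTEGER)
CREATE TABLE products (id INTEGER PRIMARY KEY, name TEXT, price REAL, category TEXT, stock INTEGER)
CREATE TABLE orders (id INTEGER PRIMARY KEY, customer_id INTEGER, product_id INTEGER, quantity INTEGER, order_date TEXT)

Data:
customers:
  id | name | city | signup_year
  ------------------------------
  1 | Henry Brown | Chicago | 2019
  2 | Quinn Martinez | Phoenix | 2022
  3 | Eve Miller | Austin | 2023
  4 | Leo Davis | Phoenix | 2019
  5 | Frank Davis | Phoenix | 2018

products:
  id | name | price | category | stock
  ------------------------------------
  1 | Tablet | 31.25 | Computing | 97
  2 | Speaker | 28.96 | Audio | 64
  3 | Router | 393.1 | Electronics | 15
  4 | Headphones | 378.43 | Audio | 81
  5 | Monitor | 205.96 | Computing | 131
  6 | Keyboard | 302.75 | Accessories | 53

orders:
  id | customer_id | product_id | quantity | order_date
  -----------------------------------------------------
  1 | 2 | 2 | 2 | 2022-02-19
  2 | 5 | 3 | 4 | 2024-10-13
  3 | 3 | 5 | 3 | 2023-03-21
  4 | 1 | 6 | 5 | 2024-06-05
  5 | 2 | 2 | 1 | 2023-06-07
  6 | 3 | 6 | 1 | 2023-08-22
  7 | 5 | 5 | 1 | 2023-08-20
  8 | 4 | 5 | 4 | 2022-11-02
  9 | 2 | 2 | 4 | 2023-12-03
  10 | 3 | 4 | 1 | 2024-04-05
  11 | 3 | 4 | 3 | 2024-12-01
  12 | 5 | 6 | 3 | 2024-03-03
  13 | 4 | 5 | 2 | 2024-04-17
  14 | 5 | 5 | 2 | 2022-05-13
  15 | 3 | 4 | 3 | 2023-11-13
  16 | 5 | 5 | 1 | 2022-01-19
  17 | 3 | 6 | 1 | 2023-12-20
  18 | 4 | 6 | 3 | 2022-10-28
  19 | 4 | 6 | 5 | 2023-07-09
SELECT p.name FROM customers p LEFT JOIN orders c ON c.customer_id = p.id WHERE c.id IS NULL

Execution result:
(no rows)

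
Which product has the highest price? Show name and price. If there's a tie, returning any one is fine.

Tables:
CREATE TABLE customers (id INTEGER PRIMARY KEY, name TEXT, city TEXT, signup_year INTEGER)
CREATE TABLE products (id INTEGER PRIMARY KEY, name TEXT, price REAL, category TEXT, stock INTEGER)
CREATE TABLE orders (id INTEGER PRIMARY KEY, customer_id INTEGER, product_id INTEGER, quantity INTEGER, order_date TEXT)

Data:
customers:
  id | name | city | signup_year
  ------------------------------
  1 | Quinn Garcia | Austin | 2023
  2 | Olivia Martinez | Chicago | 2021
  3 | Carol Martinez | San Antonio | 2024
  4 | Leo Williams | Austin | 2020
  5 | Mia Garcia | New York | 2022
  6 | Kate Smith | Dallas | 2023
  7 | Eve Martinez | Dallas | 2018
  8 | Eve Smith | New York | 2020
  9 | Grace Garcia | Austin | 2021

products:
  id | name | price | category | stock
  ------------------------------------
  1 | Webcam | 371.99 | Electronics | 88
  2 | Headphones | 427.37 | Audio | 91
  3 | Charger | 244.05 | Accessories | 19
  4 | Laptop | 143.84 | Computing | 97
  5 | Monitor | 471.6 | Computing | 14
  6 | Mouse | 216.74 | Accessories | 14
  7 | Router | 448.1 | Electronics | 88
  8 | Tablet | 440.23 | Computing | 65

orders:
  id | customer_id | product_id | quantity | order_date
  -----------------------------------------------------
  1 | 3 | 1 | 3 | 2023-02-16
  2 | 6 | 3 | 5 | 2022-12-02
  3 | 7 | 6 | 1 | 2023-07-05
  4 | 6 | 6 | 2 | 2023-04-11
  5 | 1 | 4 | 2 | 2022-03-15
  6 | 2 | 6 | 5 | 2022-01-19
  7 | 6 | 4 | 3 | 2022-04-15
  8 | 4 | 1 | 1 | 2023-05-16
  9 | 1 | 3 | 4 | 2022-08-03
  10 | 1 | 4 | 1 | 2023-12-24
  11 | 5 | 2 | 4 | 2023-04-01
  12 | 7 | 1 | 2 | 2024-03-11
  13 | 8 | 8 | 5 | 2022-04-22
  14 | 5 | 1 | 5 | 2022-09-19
SELECT name, price FROM products ORDER BY price DESC LIMIT 1

Execution result:
name | price
Monitor | 471.60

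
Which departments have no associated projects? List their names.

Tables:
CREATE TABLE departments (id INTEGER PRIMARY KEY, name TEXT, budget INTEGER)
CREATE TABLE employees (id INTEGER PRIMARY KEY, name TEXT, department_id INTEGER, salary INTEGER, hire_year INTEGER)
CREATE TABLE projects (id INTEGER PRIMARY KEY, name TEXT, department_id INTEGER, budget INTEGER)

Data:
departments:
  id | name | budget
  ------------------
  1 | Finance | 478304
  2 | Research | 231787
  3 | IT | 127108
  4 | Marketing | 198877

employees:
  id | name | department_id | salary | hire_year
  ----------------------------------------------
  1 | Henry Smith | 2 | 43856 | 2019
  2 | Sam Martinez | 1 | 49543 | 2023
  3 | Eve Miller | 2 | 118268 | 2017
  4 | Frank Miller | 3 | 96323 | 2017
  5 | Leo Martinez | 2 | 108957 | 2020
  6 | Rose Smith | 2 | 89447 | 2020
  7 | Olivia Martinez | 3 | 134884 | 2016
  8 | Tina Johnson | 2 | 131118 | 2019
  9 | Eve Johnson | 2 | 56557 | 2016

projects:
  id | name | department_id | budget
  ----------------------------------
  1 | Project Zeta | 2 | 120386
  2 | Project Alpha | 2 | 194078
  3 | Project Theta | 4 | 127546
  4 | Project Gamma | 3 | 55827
SELECT p.name FROM departments p LEFT JOIN projects c ON c.department_id = p.id WHERE c.id IS NULL

Execution result:
Finance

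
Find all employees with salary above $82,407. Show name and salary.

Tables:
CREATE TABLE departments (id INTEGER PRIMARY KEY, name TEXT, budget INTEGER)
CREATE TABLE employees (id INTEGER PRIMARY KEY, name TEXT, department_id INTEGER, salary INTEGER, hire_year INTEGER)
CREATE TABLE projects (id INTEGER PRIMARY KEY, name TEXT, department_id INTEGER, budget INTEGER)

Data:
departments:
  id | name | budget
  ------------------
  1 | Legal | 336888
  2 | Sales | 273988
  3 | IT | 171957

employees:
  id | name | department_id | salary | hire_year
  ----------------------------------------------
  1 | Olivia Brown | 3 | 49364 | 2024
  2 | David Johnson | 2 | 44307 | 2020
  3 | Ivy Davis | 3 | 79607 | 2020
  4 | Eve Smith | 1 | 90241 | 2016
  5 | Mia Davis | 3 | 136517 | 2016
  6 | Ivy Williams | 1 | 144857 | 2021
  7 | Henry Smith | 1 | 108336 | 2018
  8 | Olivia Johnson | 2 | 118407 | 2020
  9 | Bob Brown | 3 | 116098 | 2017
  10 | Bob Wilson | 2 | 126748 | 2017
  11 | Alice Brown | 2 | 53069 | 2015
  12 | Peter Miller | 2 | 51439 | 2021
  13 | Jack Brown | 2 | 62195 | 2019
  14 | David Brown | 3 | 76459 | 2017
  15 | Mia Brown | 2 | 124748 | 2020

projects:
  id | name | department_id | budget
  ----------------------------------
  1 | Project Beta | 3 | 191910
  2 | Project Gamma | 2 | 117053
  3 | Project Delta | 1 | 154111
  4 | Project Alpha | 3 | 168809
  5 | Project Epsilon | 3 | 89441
SELECT name, salary FROM employees WHERE salary > 82407

Execution result:
name | salary
Eve Smith | 90241
Mia Davis | 136517
Ivy Williams | 144857
Henry Smith | 108336
Olivia Johnson | 118407
Bob Brown | 116098
Bob Wilson | 126748
Mia Brown | 124748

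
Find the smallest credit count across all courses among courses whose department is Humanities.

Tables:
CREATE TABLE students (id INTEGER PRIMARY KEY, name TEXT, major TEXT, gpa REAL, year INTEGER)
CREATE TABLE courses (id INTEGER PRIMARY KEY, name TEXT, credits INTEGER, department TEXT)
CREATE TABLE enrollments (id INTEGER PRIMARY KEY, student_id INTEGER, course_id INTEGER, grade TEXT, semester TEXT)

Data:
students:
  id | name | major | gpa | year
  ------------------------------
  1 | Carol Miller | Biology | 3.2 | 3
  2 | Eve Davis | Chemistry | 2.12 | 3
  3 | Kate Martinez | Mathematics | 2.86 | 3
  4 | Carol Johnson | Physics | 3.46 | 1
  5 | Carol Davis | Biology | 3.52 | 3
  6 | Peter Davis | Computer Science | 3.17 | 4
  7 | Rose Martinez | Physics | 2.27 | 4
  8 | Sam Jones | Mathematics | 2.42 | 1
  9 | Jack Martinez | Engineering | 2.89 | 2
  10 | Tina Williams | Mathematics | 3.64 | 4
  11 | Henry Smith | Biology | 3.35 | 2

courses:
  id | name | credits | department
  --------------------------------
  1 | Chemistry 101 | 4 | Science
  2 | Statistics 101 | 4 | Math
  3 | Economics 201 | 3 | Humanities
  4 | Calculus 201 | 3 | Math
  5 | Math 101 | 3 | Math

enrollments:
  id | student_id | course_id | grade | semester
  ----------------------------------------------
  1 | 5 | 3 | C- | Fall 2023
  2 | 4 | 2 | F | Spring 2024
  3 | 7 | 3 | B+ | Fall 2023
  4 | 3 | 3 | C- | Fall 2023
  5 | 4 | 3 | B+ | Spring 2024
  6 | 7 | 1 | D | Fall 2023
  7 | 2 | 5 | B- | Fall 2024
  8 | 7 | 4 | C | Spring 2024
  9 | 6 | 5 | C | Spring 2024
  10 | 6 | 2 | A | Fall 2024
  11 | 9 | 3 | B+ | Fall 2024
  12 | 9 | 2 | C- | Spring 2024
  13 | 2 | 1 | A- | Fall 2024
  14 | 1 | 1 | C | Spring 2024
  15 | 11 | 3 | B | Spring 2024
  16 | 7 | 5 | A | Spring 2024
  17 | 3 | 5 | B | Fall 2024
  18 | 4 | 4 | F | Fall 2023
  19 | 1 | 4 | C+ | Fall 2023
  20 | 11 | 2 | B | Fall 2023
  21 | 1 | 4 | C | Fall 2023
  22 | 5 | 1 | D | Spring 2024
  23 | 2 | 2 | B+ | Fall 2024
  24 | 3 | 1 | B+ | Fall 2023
SELECT MIN(credits) FROM courses WHERE department = 'Humanities'

Execution result:
3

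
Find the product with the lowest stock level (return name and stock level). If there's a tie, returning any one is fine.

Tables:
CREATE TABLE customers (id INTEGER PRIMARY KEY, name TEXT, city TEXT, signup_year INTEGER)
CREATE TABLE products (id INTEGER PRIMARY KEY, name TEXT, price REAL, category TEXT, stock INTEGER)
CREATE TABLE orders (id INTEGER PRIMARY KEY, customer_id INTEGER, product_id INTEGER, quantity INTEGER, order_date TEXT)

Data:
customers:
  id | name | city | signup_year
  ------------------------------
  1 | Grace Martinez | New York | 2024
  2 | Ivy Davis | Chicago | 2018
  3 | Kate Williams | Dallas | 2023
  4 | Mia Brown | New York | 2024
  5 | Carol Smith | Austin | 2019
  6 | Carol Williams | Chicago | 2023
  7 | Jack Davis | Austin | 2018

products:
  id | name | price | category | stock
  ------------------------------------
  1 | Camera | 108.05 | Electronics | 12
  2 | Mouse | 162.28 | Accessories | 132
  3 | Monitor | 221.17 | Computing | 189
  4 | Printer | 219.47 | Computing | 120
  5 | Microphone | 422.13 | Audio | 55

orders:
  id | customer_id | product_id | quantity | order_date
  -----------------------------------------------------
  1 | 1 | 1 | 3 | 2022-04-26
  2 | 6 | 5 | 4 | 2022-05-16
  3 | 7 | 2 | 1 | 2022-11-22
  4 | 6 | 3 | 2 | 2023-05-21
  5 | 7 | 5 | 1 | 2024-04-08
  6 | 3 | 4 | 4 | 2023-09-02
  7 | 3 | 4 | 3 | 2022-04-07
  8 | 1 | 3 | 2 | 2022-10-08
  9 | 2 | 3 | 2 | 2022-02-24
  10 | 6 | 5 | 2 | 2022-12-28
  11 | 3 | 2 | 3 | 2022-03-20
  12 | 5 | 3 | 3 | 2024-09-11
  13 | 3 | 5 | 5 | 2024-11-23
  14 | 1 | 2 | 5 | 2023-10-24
SELECT name, stock FROM products ORDER BY stock ASC LIMIT 1

Execution result:
name | stock
Camera | 12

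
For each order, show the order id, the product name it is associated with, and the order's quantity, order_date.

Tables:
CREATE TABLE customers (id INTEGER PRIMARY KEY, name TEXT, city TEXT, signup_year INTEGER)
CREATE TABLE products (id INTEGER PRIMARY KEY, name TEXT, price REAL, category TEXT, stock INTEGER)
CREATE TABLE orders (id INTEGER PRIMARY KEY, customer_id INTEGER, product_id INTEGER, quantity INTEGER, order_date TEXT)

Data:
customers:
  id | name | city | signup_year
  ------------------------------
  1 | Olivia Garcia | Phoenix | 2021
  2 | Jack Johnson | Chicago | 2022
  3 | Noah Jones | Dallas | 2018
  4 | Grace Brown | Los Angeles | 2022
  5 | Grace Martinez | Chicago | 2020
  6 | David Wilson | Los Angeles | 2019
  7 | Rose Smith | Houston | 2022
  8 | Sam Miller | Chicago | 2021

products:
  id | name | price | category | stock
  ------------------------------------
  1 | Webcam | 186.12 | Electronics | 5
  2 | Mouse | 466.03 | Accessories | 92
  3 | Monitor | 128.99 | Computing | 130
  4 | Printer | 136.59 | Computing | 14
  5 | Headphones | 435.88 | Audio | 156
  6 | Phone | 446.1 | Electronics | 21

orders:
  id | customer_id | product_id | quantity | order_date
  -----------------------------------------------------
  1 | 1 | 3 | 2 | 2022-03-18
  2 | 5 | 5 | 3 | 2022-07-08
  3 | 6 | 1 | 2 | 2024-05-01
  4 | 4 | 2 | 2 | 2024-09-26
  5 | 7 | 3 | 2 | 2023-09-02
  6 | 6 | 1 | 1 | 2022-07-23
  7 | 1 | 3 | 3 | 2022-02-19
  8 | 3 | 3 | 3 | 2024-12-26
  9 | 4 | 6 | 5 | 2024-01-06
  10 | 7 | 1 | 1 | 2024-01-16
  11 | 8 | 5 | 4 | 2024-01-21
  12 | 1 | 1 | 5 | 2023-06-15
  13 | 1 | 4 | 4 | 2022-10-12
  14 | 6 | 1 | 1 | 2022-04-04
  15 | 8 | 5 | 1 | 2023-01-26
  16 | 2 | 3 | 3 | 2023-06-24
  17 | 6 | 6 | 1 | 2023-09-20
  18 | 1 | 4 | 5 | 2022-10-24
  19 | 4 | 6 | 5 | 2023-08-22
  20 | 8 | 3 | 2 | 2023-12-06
SELECT c.id, p.name AS product, c.quantity, c.order_date FROM orders c JOIN products p ON c.product_id = p.id

Execution result:
id | product | quantity | order_date
1 | Monitor | 2 | 2022-03-18
2 | Headphones | 3 | 2022-07-08
3 | Webcam | 2 | 2024-05-01
4 | Mouse | 2 | 2024-09-26
5 | Monitor | 2 | 2023-09-02
6 | Webcam | 1 | 2022-07-23
7 | Monitor | 3 | 2022-02-19
8 | Monitor | 3 | 2024-12-26
9 | Phone | 5 | 2024-01-06
10 | Webcam | 1 | 2024-01-16
11 | Headphones | 4 | 2024-01-21
12 | Webcam | 5 | 2023-06-15
13 | Printer | 4 | 2022-10-12
14 | Webcam | 1 | 2022-04-04
15 | Headphones | 1 | 2023-01-26
16 | Monitor | 3 | 2023-06-24
17 | Phone | 1 | 2023-09-20
18 | Printer | 5 | 2022-10-24
19 | Phone | 5 | 2023-08-22
20 | Monitor | 2 | 2023-12-06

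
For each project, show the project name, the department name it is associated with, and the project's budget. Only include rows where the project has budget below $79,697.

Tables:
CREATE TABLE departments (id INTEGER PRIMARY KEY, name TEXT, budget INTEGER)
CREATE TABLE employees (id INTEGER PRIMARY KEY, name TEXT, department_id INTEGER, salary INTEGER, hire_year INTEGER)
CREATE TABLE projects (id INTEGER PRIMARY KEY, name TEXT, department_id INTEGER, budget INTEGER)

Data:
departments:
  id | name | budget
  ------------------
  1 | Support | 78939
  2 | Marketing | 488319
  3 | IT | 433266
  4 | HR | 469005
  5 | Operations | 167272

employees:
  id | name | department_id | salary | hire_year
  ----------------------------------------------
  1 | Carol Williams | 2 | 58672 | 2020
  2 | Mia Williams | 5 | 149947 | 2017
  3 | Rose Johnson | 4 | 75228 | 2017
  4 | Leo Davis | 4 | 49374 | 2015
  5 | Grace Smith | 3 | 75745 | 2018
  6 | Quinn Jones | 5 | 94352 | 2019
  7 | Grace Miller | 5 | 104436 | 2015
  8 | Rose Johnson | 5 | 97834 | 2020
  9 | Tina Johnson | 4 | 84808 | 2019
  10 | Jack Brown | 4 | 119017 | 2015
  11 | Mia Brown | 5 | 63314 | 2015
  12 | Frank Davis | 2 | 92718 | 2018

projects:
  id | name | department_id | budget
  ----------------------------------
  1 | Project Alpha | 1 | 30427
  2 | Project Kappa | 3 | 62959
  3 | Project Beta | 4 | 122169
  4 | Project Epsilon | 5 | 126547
SELECT c.name, p.name AS department, c.budget FROM projects c JOIN departments p ON c.department_id = p.id WHERE c.budget < 79697

Execution result:
name | department | budget
Project Alpha | Support | 30427
Project Kappa | IT | 62959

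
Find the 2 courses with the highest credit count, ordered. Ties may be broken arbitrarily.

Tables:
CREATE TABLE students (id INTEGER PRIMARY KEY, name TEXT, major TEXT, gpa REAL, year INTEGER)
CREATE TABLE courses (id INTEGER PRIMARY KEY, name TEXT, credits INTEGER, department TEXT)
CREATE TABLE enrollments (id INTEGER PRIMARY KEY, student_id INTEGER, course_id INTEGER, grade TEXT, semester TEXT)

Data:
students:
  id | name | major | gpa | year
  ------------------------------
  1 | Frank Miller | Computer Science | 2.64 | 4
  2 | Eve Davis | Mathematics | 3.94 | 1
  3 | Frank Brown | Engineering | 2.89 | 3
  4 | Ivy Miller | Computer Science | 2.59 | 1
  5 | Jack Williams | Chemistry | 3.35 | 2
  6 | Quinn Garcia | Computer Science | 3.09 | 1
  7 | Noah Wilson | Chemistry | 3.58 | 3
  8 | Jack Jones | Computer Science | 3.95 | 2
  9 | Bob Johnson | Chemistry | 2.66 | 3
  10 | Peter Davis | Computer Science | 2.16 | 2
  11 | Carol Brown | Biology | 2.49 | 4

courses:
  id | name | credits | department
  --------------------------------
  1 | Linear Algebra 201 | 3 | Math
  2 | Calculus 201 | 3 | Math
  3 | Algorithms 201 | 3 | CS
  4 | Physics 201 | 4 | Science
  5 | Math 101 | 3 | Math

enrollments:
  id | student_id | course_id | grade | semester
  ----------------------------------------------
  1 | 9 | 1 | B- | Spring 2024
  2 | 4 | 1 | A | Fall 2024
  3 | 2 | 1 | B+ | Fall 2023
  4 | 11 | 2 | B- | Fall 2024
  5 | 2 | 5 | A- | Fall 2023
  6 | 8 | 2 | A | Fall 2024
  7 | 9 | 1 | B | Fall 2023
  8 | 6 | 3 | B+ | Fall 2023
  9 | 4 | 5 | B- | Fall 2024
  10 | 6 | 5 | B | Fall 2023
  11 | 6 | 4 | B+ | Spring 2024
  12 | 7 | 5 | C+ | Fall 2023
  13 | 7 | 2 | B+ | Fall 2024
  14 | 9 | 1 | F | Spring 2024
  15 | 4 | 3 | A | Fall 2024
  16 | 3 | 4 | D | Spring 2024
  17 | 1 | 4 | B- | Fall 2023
SELECT name, credits FROM courses ORDER BY credits DESC LIMIT 2

Execution result:
name | credits
Physics 201 | 4
Linear Algebra 201 | 3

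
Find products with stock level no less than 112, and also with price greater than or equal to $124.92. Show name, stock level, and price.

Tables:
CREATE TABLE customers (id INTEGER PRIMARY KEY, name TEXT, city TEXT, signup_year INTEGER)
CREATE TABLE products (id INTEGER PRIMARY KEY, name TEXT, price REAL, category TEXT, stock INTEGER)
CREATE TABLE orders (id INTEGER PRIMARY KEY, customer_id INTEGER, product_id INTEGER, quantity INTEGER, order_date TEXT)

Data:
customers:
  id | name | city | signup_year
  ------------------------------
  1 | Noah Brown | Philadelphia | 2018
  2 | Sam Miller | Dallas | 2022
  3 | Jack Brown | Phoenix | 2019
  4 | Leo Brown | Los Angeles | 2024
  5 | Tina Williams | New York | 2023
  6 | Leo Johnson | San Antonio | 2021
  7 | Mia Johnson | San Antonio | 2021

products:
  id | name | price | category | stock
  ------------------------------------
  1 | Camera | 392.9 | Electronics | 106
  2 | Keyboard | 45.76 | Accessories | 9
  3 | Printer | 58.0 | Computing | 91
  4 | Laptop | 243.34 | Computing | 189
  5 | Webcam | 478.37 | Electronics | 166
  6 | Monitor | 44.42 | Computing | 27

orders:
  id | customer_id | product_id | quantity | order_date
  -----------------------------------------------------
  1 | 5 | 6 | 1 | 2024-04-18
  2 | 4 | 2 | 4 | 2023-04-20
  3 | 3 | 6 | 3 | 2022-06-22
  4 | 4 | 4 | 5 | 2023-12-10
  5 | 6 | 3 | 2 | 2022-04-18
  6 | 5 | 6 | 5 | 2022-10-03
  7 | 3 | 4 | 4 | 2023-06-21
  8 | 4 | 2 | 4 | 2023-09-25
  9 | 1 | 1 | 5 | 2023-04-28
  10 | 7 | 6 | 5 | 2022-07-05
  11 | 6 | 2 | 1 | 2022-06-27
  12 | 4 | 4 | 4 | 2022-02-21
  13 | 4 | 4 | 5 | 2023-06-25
SELECT name, stock, price FROM products WHERE stock >= 112 AND price >= 124.92

Execution result:
name | stock | price
Laptop | 189 | 243.34
Webcam | 166 | 478.37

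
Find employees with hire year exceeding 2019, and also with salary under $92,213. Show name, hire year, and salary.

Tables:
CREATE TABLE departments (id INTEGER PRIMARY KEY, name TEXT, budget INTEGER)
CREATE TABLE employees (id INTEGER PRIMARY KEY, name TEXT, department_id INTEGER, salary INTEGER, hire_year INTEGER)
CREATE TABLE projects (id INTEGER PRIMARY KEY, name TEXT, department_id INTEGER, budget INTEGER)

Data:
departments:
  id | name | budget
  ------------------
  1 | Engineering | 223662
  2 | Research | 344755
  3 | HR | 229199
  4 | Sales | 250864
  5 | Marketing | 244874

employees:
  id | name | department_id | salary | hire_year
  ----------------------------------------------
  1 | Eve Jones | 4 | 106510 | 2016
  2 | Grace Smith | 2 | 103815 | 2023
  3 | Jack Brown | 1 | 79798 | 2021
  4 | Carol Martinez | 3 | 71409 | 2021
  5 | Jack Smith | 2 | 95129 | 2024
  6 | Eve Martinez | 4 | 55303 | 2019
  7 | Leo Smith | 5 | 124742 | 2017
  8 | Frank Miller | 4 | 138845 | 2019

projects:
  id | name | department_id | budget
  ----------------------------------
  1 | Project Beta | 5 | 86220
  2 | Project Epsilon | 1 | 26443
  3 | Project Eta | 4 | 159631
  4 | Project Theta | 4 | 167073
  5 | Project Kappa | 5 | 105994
SELECT name, hire_year, salary FROM employees WHERE hire_year > 2019 AND salary < 92213

Execution result:
name | hire_year | salary
Jack Brown | 2021 | 79798
Carol Martinez | 2021 | 71409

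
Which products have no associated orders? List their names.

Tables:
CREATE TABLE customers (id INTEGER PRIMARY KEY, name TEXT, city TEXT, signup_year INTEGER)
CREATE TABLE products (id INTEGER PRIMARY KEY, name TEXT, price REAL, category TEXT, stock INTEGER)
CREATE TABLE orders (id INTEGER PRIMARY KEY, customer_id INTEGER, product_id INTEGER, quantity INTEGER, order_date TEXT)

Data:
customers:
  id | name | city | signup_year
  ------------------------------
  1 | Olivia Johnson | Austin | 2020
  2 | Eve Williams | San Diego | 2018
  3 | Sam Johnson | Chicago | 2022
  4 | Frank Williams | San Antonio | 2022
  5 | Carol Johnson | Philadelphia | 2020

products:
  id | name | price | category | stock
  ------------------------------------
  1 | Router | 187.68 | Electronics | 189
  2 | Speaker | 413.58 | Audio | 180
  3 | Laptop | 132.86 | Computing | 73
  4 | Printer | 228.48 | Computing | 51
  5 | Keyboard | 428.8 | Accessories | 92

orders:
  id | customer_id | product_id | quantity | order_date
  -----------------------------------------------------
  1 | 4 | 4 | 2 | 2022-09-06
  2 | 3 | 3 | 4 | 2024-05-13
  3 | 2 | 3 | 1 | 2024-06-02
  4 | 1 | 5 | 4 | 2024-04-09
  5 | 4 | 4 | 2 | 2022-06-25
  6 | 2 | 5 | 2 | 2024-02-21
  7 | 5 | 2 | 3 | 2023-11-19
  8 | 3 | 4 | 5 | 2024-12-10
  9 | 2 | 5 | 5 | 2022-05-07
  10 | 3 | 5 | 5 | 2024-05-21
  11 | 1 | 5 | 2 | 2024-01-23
SELECT p.name FROM products p LEFT JOIN orders c ON c.product_id = p.id WHERE c.id IS NULL

Execution result:
Router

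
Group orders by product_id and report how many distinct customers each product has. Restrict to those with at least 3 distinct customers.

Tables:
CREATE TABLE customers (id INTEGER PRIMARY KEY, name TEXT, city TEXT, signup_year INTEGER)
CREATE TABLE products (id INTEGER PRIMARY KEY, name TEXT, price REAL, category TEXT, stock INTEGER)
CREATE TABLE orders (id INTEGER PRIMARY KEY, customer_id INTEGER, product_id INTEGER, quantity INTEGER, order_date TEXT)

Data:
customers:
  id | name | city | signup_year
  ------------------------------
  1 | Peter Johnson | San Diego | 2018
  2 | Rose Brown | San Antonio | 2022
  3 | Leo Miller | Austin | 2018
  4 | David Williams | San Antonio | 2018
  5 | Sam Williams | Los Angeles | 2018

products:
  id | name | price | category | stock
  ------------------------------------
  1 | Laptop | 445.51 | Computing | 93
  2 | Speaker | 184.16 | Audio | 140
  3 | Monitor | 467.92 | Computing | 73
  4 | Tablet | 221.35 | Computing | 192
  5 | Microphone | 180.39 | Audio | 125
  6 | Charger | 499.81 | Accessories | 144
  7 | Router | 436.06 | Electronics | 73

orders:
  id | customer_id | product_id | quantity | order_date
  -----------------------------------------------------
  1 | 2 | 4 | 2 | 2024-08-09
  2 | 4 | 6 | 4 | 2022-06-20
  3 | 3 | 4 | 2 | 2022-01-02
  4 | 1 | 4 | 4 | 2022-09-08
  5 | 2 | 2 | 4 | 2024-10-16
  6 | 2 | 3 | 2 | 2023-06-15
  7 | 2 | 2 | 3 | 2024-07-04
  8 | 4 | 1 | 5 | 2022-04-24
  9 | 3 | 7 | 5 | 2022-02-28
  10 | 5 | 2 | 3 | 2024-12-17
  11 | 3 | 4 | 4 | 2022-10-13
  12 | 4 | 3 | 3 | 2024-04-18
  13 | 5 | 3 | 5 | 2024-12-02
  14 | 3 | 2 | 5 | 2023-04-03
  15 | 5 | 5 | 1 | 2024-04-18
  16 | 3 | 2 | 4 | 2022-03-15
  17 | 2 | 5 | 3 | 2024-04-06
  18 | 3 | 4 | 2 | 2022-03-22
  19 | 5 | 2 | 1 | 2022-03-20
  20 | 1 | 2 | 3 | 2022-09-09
SELECT product_id, COUNT(DISTINCT customer_id) AS distinct_customer_count FROM orders GROUP BY product_id HAVING COUNT(DISTINCT customer_id) >= 3

Execution result:
product_id | distinct_customer_count
2 | 4
3 | 3
4 | 3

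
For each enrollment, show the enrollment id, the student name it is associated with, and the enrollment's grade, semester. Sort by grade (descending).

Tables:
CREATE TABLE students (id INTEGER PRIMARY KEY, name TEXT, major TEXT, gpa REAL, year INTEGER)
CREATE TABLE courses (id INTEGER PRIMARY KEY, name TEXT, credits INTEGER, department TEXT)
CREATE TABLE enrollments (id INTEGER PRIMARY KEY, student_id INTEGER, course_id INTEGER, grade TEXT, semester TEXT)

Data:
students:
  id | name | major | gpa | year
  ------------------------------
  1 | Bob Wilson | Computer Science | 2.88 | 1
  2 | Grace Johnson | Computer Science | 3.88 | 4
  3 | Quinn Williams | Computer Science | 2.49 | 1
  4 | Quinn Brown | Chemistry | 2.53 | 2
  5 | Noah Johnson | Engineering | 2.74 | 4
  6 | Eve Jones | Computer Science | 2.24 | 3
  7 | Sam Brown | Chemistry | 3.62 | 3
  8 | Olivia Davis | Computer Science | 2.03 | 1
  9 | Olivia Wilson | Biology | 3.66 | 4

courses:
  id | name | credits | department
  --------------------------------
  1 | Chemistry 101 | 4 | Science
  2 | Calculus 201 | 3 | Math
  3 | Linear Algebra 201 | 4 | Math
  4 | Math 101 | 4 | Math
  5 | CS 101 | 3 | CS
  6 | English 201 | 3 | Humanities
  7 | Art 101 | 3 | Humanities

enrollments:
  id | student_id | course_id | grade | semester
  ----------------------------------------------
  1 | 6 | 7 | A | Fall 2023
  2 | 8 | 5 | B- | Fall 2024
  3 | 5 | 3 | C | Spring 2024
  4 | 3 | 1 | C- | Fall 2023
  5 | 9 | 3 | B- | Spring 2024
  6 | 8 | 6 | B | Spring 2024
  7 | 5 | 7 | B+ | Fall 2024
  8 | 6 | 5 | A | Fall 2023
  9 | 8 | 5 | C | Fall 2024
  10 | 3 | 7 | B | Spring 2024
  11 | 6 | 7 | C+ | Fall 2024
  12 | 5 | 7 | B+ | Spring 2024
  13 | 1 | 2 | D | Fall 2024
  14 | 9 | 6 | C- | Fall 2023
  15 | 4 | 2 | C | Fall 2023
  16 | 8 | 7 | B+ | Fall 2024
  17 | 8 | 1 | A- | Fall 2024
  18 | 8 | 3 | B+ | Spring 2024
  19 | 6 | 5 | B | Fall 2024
SELECT c.id, p.name AS student, c.grade, c.semester FROM enrollments c JOIN students p ON c.student_id = p.id ORDER BY c.grade DESC

Execution result:
id | student | grade | semester
13 | Bob Wilson | D | Fall 2024
4 | Quinn Williams | C- | Fall 2023
14 | Olivia Wilson | C- | Fall 2023
11 | Eve Jones | C+ | Fall 2024
3 | Noah Johnson | C | Spring 2024
9 | Olivia Davis | C | Fall 2024
15 | Quinn Brown | C | Fall 2023
2 | Olivia Davis | B- | Fall 2024
5 | Olivia Wilson | B- | Spring 2024
7 | Noah Johnson | B+ | Fall 2024
12 | Noah Johnson | B+ | Spring 2024
16 | Olivia Davis | B+ | Fall 2024
18 | Olivia Davis | B+ | Spring 2024
6 | Olivia Davis | B | Spring 2024
10 | Quinn Williams | B | Spring 2024
19 | Eve Jones | B | Fall 2024
17 | Olivia Davis | A- | Fall 2024
1 | Eve Jones | A | Fall 2023
8 | Eve Jones | A | Fall 2023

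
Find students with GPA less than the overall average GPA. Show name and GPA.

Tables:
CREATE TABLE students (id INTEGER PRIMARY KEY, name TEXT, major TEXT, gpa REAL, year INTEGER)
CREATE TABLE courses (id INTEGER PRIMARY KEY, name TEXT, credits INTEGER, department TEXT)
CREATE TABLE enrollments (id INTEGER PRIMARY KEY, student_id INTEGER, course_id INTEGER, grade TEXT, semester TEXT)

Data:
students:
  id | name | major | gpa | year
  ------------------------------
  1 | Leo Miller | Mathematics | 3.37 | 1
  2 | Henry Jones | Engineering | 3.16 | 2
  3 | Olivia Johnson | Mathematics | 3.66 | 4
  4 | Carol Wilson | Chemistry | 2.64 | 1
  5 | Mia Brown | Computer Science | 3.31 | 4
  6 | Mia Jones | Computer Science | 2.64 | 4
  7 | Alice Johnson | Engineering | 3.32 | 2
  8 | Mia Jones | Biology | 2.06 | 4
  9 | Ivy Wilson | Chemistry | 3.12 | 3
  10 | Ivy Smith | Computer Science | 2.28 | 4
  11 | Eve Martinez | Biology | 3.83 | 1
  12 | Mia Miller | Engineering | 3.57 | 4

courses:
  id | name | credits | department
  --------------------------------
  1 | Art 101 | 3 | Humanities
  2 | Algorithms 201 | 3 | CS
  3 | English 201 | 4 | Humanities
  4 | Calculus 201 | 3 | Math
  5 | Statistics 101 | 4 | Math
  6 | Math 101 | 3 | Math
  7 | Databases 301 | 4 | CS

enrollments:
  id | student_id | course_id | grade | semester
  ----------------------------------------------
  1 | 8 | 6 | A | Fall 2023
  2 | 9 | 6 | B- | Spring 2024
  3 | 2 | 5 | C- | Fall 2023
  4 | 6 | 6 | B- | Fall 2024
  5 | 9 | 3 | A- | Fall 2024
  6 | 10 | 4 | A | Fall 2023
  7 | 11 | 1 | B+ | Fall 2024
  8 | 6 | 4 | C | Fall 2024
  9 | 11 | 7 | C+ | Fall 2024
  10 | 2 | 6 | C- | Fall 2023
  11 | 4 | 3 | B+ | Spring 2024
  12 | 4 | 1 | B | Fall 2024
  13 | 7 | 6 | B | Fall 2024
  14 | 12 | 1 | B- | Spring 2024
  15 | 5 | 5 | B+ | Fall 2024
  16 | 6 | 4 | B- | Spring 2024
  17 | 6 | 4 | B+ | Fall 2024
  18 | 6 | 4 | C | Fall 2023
SELECT name, gpa FROM students WHERE gpa < (SELECT AVG(gpa) FROM students)

Execution result:
name | gpa
Carol Wilson | 2.64
Mia Jones | 2.64
Mia Jones | 2.06
Ivy Smith | 2.28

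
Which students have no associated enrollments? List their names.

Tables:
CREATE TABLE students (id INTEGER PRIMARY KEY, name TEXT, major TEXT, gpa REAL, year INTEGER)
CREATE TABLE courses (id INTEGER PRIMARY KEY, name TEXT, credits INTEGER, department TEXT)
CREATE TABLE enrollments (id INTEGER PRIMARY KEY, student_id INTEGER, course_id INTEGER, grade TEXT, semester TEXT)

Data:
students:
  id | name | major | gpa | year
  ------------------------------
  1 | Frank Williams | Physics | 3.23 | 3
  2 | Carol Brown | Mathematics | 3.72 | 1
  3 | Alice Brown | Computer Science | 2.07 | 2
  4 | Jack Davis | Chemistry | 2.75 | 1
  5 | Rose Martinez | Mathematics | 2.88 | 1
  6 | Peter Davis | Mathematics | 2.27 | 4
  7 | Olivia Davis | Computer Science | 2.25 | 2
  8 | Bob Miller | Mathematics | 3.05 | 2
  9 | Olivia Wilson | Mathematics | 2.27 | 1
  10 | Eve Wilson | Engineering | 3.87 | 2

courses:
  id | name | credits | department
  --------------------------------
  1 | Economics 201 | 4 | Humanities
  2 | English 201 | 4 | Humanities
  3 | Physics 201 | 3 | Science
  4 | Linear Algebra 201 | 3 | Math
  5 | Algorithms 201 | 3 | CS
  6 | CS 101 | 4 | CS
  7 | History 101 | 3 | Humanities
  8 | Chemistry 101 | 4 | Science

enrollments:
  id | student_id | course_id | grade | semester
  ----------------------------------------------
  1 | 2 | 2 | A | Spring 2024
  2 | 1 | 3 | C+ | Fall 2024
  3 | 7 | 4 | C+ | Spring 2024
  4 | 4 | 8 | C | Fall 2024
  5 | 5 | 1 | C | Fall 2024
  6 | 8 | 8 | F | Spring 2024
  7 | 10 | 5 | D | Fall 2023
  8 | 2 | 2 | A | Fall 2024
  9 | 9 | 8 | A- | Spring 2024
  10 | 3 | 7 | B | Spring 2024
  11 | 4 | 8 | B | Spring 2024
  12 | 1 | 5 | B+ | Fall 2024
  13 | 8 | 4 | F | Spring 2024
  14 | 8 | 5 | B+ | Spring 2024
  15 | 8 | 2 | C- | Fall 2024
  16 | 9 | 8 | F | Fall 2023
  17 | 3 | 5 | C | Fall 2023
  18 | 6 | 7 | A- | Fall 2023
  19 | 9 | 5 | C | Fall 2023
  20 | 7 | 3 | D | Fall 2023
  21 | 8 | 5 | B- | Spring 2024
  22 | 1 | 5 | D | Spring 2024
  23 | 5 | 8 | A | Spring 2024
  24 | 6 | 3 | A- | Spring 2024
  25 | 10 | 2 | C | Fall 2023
SELECT p.name FROM students p LEFT JOIN enrollments c ON c.student_id = p.id WHERE c.id IS NULL

Execution result:
(no rows)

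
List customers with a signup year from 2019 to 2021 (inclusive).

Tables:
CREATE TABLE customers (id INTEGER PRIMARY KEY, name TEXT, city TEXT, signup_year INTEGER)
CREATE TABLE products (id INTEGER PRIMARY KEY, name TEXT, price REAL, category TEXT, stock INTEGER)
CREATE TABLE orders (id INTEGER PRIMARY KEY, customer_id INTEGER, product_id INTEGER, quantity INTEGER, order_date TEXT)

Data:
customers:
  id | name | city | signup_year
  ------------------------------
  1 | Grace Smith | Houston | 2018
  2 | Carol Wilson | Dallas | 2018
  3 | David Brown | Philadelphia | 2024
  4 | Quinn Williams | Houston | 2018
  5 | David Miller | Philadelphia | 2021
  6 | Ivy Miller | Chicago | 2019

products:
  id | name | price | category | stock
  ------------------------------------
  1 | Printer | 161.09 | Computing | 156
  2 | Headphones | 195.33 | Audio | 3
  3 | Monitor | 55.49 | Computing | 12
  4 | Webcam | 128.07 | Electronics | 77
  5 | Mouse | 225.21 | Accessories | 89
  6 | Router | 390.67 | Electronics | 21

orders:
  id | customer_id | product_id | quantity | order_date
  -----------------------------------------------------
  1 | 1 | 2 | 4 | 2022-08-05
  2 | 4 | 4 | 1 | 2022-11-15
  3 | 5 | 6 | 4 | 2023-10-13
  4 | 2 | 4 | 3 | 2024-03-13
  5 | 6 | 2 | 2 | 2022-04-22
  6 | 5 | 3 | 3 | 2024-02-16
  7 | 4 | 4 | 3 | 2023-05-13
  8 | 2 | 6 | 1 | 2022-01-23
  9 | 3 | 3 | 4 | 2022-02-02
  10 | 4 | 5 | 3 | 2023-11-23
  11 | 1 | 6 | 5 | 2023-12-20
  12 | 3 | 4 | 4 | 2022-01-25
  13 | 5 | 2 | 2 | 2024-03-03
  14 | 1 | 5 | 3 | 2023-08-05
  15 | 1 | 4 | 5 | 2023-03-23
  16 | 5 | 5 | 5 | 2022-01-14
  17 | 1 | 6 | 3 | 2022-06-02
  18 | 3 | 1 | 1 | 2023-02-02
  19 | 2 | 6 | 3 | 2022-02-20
SELECT name, signup_year FROM customers WHERE signup_year BETWEEN 2019 AND 2021

Execution result:
name | signup_year
David Miller | 2021
Ivy Miller | 2019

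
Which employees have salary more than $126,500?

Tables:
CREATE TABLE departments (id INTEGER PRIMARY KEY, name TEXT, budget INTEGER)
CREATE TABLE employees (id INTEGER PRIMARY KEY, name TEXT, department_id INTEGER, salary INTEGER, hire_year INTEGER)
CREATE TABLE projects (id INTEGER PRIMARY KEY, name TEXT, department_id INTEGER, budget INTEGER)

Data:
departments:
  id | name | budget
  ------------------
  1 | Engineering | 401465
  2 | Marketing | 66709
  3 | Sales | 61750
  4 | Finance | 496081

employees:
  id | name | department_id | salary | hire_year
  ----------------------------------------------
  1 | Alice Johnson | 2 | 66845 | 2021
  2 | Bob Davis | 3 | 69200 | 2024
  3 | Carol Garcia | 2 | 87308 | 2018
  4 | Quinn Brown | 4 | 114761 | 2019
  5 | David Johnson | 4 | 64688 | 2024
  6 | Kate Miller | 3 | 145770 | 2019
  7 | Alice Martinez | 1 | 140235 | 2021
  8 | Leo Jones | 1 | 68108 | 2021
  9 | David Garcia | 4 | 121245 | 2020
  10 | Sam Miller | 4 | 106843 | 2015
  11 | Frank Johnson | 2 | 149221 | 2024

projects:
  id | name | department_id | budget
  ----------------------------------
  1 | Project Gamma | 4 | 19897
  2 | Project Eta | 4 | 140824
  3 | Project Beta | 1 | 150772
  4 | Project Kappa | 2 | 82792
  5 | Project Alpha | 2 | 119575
SELECT name, salary FROM employees WHERE salary > 126500

Execution result:
name | salary
Kate Miller | 145770
Alice Martinez | 140235
Frank Johnson | 149221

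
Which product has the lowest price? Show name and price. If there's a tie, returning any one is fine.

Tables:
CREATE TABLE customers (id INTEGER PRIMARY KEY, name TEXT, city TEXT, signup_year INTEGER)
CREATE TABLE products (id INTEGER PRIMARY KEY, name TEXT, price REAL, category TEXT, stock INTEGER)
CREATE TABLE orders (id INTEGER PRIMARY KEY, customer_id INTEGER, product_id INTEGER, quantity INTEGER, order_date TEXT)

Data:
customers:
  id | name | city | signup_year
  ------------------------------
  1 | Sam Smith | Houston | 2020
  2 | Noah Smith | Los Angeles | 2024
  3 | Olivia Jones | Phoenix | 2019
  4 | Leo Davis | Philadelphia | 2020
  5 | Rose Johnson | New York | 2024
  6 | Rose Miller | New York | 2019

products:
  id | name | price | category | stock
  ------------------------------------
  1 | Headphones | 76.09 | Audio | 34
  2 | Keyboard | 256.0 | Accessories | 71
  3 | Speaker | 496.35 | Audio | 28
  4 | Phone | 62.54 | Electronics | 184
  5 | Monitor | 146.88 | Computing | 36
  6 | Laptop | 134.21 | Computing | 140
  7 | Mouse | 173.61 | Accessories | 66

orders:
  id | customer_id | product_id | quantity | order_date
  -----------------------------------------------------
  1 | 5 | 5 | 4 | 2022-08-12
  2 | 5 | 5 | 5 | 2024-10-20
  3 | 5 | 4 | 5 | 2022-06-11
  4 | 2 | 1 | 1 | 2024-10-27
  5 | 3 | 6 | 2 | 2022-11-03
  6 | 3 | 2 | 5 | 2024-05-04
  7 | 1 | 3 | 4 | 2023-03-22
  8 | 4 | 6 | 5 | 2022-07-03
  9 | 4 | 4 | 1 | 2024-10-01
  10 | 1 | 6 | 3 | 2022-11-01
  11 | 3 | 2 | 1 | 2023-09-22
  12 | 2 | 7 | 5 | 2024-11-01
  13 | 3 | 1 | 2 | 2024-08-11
SELECT name, price FROM products ORDER BY price ASC LIMIT 1

Execution result:
name | price
Phone | 62.54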